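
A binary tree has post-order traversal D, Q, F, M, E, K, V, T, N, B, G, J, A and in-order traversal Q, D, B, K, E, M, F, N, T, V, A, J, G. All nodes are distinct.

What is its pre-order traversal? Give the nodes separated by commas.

The last element of post-order is the root; it splits in-order into left and right subtrees.
Root A: left subtree has 10 nodes {Q, D, B, K, E, M, F, N, T, V}, right has 2 {J, G}.
  Root B: left subtree has 2 nodes {Q, D}, right has 7 {K, E, M, F, N, T, V}.
    Root Q: left subtree has 0 nodes { }, right has 1 {D}.
    Root N: left subtree has 4 nodes {K, E, M, F}, right has 2 {T, V}.
      Root K: left subtree has 0 nodes { }, right has 3 {E, M, F}.
        Root E: left subtree has 0 nodes { }, right has 2 {M, F}.
          Root M: left subtree has 0 nodes { }, right has 1 {F}.
      Root T: left subtree has 0 nodes { }, right has 1 {V}.
  Root J: left subtree has 0 nodes { }, right has 1 {G}.

A, B, Q, D, N, K, E, M, F, T, V, J, G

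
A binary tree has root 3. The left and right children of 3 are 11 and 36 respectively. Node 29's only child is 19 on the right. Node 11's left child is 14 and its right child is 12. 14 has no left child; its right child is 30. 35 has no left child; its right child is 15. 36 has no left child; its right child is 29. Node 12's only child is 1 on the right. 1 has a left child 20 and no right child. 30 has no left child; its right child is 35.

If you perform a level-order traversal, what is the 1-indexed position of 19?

Level-order visits nodes level by level from the root, left to right within each level.
Level 0: 3
Level 1: 11, 36
Level 2: 14, 12, 29
Level 3: 30, 1, 19
Level 4: 35, 20
Level 5: 15
Full level-order sequence: 3, 11, 36, 14, 12, 29, 30, 1, 19, 35, 20, 15.

9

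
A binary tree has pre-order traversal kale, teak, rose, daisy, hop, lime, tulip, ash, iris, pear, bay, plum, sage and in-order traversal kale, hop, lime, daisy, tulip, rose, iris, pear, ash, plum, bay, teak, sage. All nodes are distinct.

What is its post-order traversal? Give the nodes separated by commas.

The first element of pre-order is the root; it splits in-order into left and right subtrees.
Root kale: left subtree has 0 nodes { }, right has 12 {hop, lime, daisy, tulip, rose, iris, pear, ash, plum, bay, teak, sage}.
  Root teak: left subtree has 10 nodes {hop, lime, daisy, tulip, rose, iris, pear, ash, plum, bay}, right has 1 {sage}.
    Root rose: left subtree has 4 nodes {hop, lime, daisy, tulip}, right has 5 {iris, pear, ash, plum, bay}.
      Root daisy: left subtree has 2 nodes {hop, lime}, right has 1 {tulip}.
        Root hop: left subtree has 0 nodes { }, right has 1 {lime}.
      Root ash: left subtree has 2 nodes {iris, pear}, right has 2 {plum, bay}.
        Root iris: left subtree has 0 nodes { }, right has 1 {pear}.
        Root bay: left subtree has 1 node {plum}, right has 0 { }.

lime, hop, tulip, daisy, pear, iris, plum, bay, ash, rose, sage, teak, kale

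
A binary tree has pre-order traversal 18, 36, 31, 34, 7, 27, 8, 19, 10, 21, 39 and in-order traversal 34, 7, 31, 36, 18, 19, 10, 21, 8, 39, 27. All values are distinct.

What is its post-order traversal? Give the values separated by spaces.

The first element of pre-order is the root; it splits in-order into left and right subtrees.
Root 18: left subtree has 4 nodes {34, 7, 31, 36}, right has 6 {19, 10, 21, 8, 39, 27}.
  Root 36: left subtree has 3 nodes {34, 7, 31}, right has 0 { }.
    Root 31: left subtree has 2 nodes {34, 7}, right has 0 { }.
      Root 34: left subtree has 0 nodes { }, right has 1 {7}.
  Root 27: left subtree has 5 nodes {19, 10, 21, 8, 39}, right has 0 { }.
    Root 8: left subtree has 3 nodes {19, 10, 21}, right has 1 {39}.
      Root 19: left subtree has 0 nodes { }, right has 2 {10, 21}.
        Root 10: left subtree has 0 nodes { }, right has 1 {21}.

7 34 31 36 21 10 19 39 8 27 18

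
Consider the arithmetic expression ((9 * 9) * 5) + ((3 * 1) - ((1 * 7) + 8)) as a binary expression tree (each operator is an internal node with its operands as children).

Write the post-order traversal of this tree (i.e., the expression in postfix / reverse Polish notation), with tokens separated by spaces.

9 9 * 5 * 3 1 * 1 7 * 8 + - +

Post-order on an expression tree gives postfix notation: for each operator, emit left operand, right operand, then the operator.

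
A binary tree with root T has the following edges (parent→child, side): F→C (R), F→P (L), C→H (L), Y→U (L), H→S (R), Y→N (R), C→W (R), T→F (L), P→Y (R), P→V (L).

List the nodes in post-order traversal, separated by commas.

Post-order visits the left subtree, then the right subtree, then the node.
At T: go left to F.
  At F: go left to P.
    At P: go left to V.
      V is a leaf — visit V.
    At P: go right to Y.
      At Y: go left to U.
        U is a leaf — visit U.
      At Y: go right to N.
        N is a leaf — visit N.
      Visit Y.
    Visit P.
  At F: go right to C.
    At C: go left to H.
      At H: no left child.
      At H: go right to S.
        S is a leaf — visit S.
      Visit H.
    At C: go right to W.
      W is a leaf — visit W.
    Visit C.
  Visit F.
At T: no right child.
Visit T.

V, U, N, Y, P, S, H, W, C, F, T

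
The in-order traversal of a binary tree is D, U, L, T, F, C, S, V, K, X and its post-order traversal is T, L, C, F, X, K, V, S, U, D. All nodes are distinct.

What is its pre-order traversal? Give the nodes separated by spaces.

D U S F L T C V K X

The last element of post-order is the root; it splits in-order into left and right subtrees.
Root D: left subtree has 0 nodes { }, right has 9 {U, L, T, F, C, S, V, K, X}.
  Root U: left subtree has 0 nodes { }, right has 8 {L, T, F, C, S, V, K, X}.
    Root S: left subtree has 4 nodes {L, T, F, C}, right has 3 {V, K, X}.
      Root F: left subtree has 2 nodes {L, T}, right has 1 {C}.
        Root L: left subtree has 0 nodes { }, right has 1 {T}.
      Root V: left subtree has 0 nodes { }, right has 2 {K, X}.
        Root K: left subtree has 0 nodes { }, right has 1 {X}.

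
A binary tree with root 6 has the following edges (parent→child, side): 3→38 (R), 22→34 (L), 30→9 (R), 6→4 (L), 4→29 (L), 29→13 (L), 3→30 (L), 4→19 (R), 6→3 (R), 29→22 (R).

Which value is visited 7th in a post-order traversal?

Post-order visits the left subtree, then the right subtree, then the node.
At 6: go left to 4.
  At 4: go left to 29.
    At 29: go left to 13.
      13 is a leaf — visit 13.
    At 29: go right to 22.
      At 22: go left to 34.
        34 is a leaf — visit 34.
      At 22: no right child.
      Visit 22.
    Visit 29.
  At 4: go right to 19.
    19 is a leaf — visit 19.
  Visit 4.
At 6: go right to 3.
  At 3: go left to 30.
    At 30: no left child.
    At 30: go right to 9.
      9 is a leaf — visit 9.
    Visit 30.
  At 3: go right to 38.
    38 is a leaf — visit 38.
  Visit 3.
Visit 6.
Full post-order sequence: 13, 34, 22, 29, 19, 4, 9, 30, 38, 3, 6.

9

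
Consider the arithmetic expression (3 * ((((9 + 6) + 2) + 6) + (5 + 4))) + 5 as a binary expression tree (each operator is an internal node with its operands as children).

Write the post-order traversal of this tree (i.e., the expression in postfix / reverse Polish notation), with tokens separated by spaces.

Post-order on an expression tree gives postfix notation: for each operator, emit left operand, right operand, then the operator.

3 9 6 + 2 + 6 + 5 4 + + * 5 +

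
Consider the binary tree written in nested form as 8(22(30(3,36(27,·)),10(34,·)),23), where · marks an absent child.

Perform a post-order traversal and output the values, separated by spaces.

3 27 36 30 34 10 22 23 8

Post-order visits the left subtree, then the right subtree, then the node.
At 8: go left to 22.
  At 22: go left to 30.
    At 30: go left to 3.
      3 is a leaf — visit 3.
    At 30: go right to 36.
      At 36: go left to 27.
        27 is a leaf — visit 27.
      At 36: no right child.
      Visit 36.
    Visit 30.
  At 22: go right to 10.
    At 10: go left to 34.
      34 is a leaf — visit 34.
    At 10: no right child.
    Visit 10.
  Visit 22.
At 8: go right to 23.
  23 is a leaf — visit 23.
Visit 8.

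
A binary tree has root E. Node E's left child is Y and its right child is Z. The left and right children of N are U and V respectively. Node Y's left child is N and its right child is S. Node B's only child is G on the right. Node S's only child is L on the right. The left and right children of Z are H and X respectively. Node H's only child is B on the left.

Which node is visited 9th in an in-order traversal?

G

In-order visits the left subtree, then the node, then the right subtree.
At E: go left to Y.
  At Y: go left to N.
    At N: go left to U.
      U is a leaf — visit U.
    Visit N.
    At N: go right to V.
      V is a leaf — visit V.
  Visit Y.
  At Y: go right to S.
    At S: no left child.
    Visit S.
    At S: go right to L.
      L is a leaf — visit L.
Visit E.
At E: go right to Z.
  At Z: go left to H.
    At H: go left to B.
      At B: no left child.
      Visit B.
      At B: go right to G.
        G is a leaf — visit G.
    Visit H.
    At H: no right child.
  Visit Z.
  At Z: go right to X.
    X is a leaf — visit X.
Full in-order sequence: U, N, V, Y, S, L, E, B, G, H, Z, X.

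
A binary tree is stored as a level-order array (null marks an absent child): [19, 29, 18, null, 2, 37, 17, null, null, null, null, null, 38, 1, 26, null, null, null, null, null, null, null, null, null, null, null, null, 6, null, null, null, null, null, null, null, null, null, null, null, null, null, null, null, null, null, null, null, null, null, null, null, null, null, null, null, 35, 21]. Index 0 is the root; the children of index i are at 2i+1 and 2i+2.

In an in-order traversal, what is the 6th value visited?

18

In-order visits the left subtree, then the node, then the right subtree.
At 19: go left to 29.
  At 29: no left child.
  Visit 29.
  At 29: go right to 2.
    2 is a leaf — visit 2.
Visit 19.
At 19: go right to 18.
  At 18: go left to 37.
    At 37: no left child.
    Visit 37.
    At 37: go right to 38.
      38 is a leaf — visit 38.
  Visit 18.
  At 18: go right to 17.
    At 17: go left to 1.
      At 1: go left to 6.
        At 6: go left to 35.
          35 is a leaf — visit 35.
        Visit 6.
        At 6: go right to 21.
          21 is a leaf — visit 21.
      Visit 1.
      At 1: no right child.
    Visit 17.
    At 17: go right to 26.
      26 is a leaf — visit 26.
Full in-order sequence: 29, 2, 19, 37, 38, 18, 35, 6, 21, 1, 17, 26.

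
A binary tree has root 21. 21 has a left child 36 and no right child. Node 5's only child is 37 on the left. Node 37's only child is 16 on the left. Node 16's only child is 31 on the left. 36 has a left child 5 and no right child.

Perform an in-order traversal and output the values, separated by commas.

In-order visits the left subtree, then the node, then the right subtree.
At 21: go left to 36.
  At 36: go left to 5.
    At 5: go left to 37.
      At 37: go left to 16.
        At 16: go left to 31.
          31 is a leaf — visit 31.
        Visit 16.
        At 16: no right child.
      Visit 37.
      At 37: no right child.
    Visit 5.
    At 5: no right child.
  Visit 36.
  At 36: no right child.
Visit 21.
At 21: no right child.

31, 16, 37, 5, 36, 21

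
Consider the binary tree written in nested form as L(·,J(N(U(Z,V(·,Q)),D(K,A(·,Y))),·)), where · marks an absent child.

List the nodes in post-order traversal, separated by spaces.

Z Q V U K Y A D N J L

Post-order visits the left subtree, then the right subtree, then the node.
At L: no left child.
At L: go right to J.
  At J: go left to N.
    At N: go left to U.
      At U: go left to Z.
        Z is a leaf — visit Z.
      At U: go right to V.
        At V: no left child.
        At V: go right to Q.
          Q is a leaf — visit Q.
        Visit V.
      Visit U.
    At N: go right to D.
      At D: go left to K.
        K is a leaf — visit K.
      At D: go right to A.
        At A: no left child.
        At A: go right to Y.
          Y is a leaf — visit Y.
        Visit A.
      Visit D.
    Visit N.
  At J: no right child.
  Visit J.
Visit L.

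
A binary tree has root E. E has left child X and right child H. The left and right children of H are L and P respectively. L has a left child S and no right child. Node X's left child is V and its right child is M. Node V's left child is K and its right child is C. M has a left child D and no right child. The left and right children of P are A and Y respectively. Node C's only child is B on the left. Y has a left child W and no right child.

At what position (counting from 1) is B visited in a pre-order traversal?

Pre-order visits the node, then its left subtree, then its right subtree.
Visit E.
At E: go left to X.
  Visit X.
  At X: go left to V.
    Visit V.
    At V: go left to K.
      K is a leaf — visit K.
    At V: go right to C.
      Visit C.
      At C: go left to B.
        B is a leaf — visit B.
      At C: no right child.
  At X: go right to M.
    Visit M.
    At M: go left to D.
      D is a leaf — visit D.
    At M: no right child.
At E: go right to H.
  Visit H.
  At H: go left to L.
    Visit L.
    At L: go left to S.
      S is a leaf — visit S.
    At L: no right child.
  At H: go right to P.
    Visit P.
    At P: go left to A.
      A is a leaf — visit A.
    At P: go right to Y.
      Visit Y.
      At Y: go left to W.
        W is a leaf — visit W.
      At Y: no right child.
Full pre-order sequence: E, X, V, K, C, B, M, D, H, L, S, P, A, Y, W.

6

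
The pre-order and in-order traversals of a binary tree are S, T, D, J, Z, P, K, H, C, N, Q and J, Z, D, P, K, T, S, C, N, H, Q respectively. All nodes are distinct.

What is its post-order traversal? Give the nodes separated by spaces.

Z J K P D T N C Q H S

The first element of pre-order is the root; it splits in-order into left and right subtrees.
Root S: left subtree has 6 nodes {J, Z, D, P, K, T}, right has 4 {C, N, H, Q}.
  Root T: left subtree has 5 nodes {J, Z, D, P, K}, right has 0 { }.
    Root D: left subtree has 2 nodes {J, Z}, right has 2 {P, K}.
      Root J: left subtree has 0 nodes { }, right has 1 {Z}.
      Root P: left subtree has 0 nodes { }, right has 1 {K}.
  Root H: left subtree has 2 nodes {C, N}, right has 1 {Q}.
    Root C: left subtree has 0 nodes { }, right has 1 {N}.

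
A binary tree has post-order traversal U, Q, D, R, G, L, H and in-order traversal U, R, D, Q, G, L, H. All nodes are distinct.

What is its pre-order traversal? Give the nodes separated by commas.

The last element of post-order is the root; it splits in-order into left and right subtrees.
Root H: left subtree has 6 nodes {U, R, D, Q, G, L}, right has 0 { }.
  Root L: left subtree has 5 nodes {U, R, D, Q, G}, right has 0 { }.
    Root G: left subtree has 4 nodes {U, R, D, Q}, right has 0 { }.
      Root R: left subtree has 1 node {U}, right has 2 {D, Q}.
        Root D: left subtree has 0 nodes { }, right has 1 {Q}.

H, L, G, R, U, D, Q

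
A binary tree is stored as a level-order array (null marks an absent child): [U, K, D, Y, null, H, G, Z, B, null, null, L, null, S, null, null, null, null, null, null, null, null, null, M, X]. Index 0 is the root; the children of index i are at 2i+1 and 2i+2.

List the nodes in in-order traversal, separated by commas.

Z, Y, B, K, U, M, L, X, H, D, S, G

In-order visits the left subtree, then the node, then the right subtree.
At U: go left to K.
  At K: go left to Y.
    At Y: go left to Z.
      Z is a leaf — visit Z.
    Visit Y.
    At Y: go right to B.
      B is a leaf — visit B.
  Visit K.
  At K: no right child.
Visit U.
At U: go right to D.
  At D: go left to H.
    At H: go left to L.
      At L: go left to M.
        M is a leaf — visit M.
      Visit L.
      At L: go right to X.
        X is a leaf — visit X.
    Visit H.
    At H: no right child.
  Visit D.
  At D: go right to G.
    At G: go left to S.
      S is a leaf — visit S.
    Visit G.
    At G: no right child.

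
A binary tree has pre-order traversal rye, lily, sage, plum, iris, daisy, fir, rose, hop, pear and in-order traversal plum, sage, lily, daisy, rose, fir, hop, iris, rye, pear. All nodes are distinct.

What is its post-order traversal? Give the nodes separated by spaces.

The first element of pre-order is the root; it splits in-order into left and right subtrees.
Root rye: left subtree has 8 nodes {plum, sage, lily, daisy, rose, fir, hop, iris}, right has 1 {pear}.
  Root lily: left subtree has 2 nodes {plum, sage}, right has 5 {daisy, rose, fir, hop, iris}.
    Root sage: left subtree has 1 node {plum}, right has 0 { }.
    Root iris: left subtree has 4 nodes {daisy, rose, fir, hop}, right has 0 { }.
      Root daisy: left subtree has 0 nodes { }, right has 3 {rose, fir, hop}.
        Root fir: left subtree has 1 node {rose}, right has 1 {hop}.

plum sage rose hop fir daisy iris lily pear rye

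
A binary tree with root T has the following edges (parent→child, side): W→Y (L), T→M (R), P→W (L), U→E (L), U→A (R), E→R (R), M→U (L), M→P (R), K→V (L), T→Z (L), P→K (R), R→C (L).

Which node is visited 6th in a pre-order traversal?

Pre-order visits the node, then its left subtree, then its right subtree.
Visit T.
At T: go left to Z.
  Z is a leaf — visit Z.
At T: go right to M.
  Visit M.
  At M: go left to U.
    Visit U.
    At U: go left to E.
      Visit E.
      At E: no left child.
      At E: go right to R.
        Visit R.
        At R: go left to C.
          C is a leaf — visit C.
        At R: no right child.
    At U: go right to A.
      A is a leaf — visit A.
  At M: go right to P.
    Visit P.
    At P: go left to W.
      Visit W.
      At W: go left to Y.
        Y is a leaf — visit Y.
      At W: no right child.
    At P: go right to K.
      Visit K.
      At K: go left to V.
        V is a leaf — visit V.
      At K: no right child.
Full pre-order sequence: T, Z, M, U, E, R, C, A, P, W, Y, K, V.

R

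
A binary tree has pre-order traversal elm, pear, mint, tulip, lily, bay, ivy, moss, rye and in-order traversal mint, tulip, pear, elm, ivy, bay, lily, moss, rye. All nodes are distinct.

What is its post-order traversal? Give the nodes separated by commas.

The first element of pre-order is the root; it splits in-order into left and right subtrees.
Root elm: left subtree has 3 nodes {mint, tulip, pear}, right has 5 {ivy, bay, lily, moss, rye}.
  Root pear: left subtree has 2 nodes {mint, tulip}, right has 0 { }.
    Root mint: left subtree has 0 nodes { }, right has 1 {tulip}.
  Root lily: left subtree has 2 nodes {ivy, bay}, right has 2 {moss, rye}.
    Root bay: left subtree has 1 node {ivy}, right has 0 { }.
    Root moss: left subtree has 0 nodes { }, right has 1 {rye}.

tulip, mint, pear, ivy, bay, rye, moss, lily, elm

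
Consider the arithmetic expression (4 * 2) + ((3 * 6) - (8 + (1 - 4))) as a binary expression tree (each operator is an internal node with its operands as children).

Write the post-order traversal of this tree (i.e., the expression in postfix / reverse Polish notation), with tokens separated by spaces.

4 2 * 3 6 * 8 1 4 - + - +

Post-order on an expression tree gives postfix notation: for each operator, emit left operand, right operand, then the operator.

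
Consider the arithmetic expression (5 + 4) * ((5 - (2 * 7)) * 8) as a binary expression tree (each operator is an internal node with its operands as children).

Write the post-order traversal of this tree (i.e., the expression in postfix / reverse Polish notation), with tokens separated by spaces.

5 4 + 5 2 7 * - 8 * *

Post-order on an expression tree gives postfix notation: for each operator, emit left operand, right operand, then the operator.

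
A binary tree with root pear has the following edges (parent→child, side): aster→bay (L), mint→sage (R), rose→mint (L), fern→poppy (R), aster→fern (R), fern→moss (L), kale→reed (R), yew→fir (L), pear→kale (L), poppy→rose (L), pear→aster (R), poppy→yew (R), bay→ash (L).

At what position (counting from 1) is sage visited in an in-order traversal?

In-order visits the left subtree, then the node, then the right subtree.
At pear: go left to kale.
  At kale: no left child.
  Visit kale.
  At kale: go right to reed.
    reed is a leaf — visit reed.
Visit pear.
At pear: go right to aster.
  At aster: go left to bay.
    At bay: go left to ash.
      ash is a leaf — visit ash.
    Visit bay.
    At bay: no right child.
  Visit aster.
  At aster: go right to fern.
    At fern: go left to moss.
      moss is a leaf — visit moss.
    Visit fern.
    At fern: go right to poppy.
      At poppy: go left to rose.
        At rose: go left to mint.
          At mint: no left child.
          Visit mint.
          At mint: go right to sage.
            sage is a leaf — visit sage.
        Visit rose.
        At rose: no right child.
      Visit poppy.
      At poppy: go right to yew.
        At yew: go left to fir.
          fir is a leaf — visit fir.
        Visit yew.
        At yew: no right child.
Full in-order sequence: kale, reed, pear, ash, bay, aster, moss, fern, mint, sage, rose, poppy, fir, yew.

10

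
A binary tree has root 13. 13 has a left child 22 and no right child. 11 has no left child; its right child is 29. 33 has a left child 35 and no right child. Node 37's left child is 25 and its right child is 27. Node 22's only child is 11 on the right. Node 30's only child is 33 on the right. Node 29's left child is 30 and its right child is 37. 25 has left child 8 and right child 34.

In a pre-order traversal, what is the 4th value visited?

Pre-order visits the node, then its left subtree, then its right subtree.
Visit 13.
At 13: go left to 22.
  Visit 22.
  At 22: no left child.
  At 22: go right to 11.
    Visit 11.
    At 11: no left child.
    At 11: go right to 29.
      Visit 29.
      At 29: go left to 30.
        Visit 30.
        At 30: no left child.
        At 30: go right to 33.
          Visit 33.
          At 33: go left to 35.
            35 is a leaf — visit 35.
          At 33: no right child.
      At 29: go right to 37.
        Visit 37.
        At 37: go left to 25.
          Visit 25.
          At 25: go left to 8.
            8 is a leaf — visit 8.
          At 25: go right to 34.
            34 is a leaf — visit 34.
        At 37: go right to 27.
          27 is a leaf — visit 27.
At 13: no right child.
Full pre-order sequence: 13, 22, 11, 29, 30, 33, 35, 37, 25, 8, 34, 27.

29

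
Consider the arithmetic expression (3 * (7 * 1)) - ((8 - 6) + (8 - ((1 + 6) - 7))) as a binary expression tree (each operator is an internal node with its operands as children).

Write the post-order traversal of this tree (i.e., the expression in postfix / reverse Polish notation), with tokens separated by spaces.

Post-order on an expression tree gives postfix notation: for each operator, emit left operand, right operand, then the operator.

3 7 1 * * 8 6 - 8 1 6 + 7 - - + -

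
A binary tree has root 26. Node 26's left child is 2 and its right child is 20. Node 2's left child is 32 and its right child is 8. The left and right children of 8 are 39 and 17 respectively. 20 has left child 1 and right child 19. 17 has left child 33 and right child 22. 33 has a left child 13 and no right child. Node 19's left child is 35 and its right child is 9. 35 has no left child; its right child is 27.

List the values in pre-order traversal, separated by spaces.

26 2 32 8 39 17 33 13 22 20 1 19 35 27 9

Pre-order visits the node, then its left subtree, then its right subtree.
Visit 26.
At 26: go left to 2.
  Visit 2.
  At 2: go left to 32.
    32 is a leaf — visit 32.
  At 2: go right to 8.
    Visit 8.
    At 8: go left to 39.
      39 is a leaf — visit 39.
    At 8: go right to 17.
      Visit 17.
      At 17: go left to 33.
        Visit 33.
        At 33: go left to 13.
          13 is a leaf — visit 13.
        At 33: no right child.
      At 17: go right to 22.
        22 is a leaf — visit 22.
At 26: go right to 20.
  Visit 20.
  At 20: go left to 1.
    1 is a leaf — visit 1.
  At 20: go right to 19.
    Visit 19.
    At 19: go left to 35.
      Visit 35.
      At 35: no left child.
      At 35: go right to 27.
        27 is a leaf — visit 27.
    At 19: go right to 9.
      9 is a leaf — visit 9.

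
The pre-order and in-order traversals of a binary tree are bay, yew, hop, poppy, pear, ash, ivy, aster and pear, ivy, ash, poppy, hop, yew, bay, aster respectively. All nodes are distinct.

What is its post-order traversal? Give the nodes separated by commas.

ivy, ash, pear, poppy, hop, yew, aster, bay

The first element of pre-order is the root; it splits in-order into left and right subtrees.
Root bay: left subtree has 6 nodes {pear, ivy, ash, poppy, hop, yew}, right has 1 {aster}.
  Root yew: left subtree has 5 nodes {pear, ivy, ash, poppy, hop}, right has 0 { }.
    Root hop: left subtree has 4 nodes {pear, ivy, ash, poppy}, right has 0 { }.
      Root poppy: left subtree has 3 nodes {pear, ivy, ash}, right has 0 { }.
        Root pear: left subtree has 0 nodes { }, right has 2 {ivy, ash}.
          Root ash: left subtree has 1 node {ivy}, right has 0 { }.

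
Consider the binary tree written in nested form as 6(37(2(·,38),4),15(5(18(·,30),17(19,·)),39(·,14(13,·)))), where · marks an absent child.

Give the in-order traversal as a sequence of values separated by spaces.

In-order visits the left subtree, then the node, then the right subtree.
At 6: go left to 37.
  At 37: go left to 2.
    At 2: no left child.
    Visit 2.
    At 2: go right to 38.
      38 is a leaf — visit 38.
  Visit 37.
  At 37: go right to 4.
    4 is a leaf — visit 4.
Visit 6.
At 6: go right to 15.
  At 15: go left to 5.
    At 5: go left to 18.
      At 18: no left child.
      Visit 18.
      At 18: go right to 30.
        30 is a leaf — visit 30.
    Visit 5.
    At 5: go right to 17.
      At 17: go left to 19.
        19 is a leaf — visit 19.
      Visit 17.
      At 17: no right child.
  Visit 15.
  At 15: go right to 39.
    At 39: no left child.
    Visit 39.
    At 39: go right to 14.
      At 14: go left to 13.
        13 is a leaf — visit 13.
      Visit 14.
      At 14: no right child.

2 38 37 4 6 18 30 5 19 17 15 39 13 14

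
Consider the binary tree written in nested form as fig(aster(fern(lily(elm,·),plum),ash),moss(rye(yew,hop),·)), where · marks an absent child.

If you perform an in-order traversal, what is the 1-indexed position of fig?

7

In-order visits the left subtree, then the node, then the right subtree.
At fig: go left to aster.
  At aster: go left to fern.
    At fern: go left to lily.
      At lily: go left to elm.
        elm is a leaf — visit elm.
      Visit lily.
      At lily: no right child.
    Visit fern.
    At fern: go right to plum.
      plum is a leaf — visit plum.
  Visit aster.
  At aster: go right to ash.
    ash is a leaf — visit ash.
Visit fig.
At fig: go right to moss.
  At moss: go left to rye.
    At rye: go left to yew.
      yew is a leaf — visit yew.
    Visit rye.
    At rye: go right to hop.
      hop is a leaf — visit hop.
  Visit moss.
  At moss: no right child.
Full in-order sequence: elm, lily, fern, plum, aster, ash, fig, yew, rye, hop, moss.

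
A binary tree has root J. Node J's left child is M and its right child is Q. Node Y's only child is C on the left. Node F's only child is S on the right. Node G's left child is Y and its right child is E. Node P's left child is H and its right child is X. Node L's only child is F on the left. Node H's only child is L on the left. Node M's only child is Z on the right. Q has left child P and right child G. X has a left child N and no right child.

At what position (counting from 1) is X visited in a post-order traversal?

8

Post-order visits the left subtree, then the right subtree, then the node.
At J: go left to M.
  At M: no left child.
  At M: go right to Z.
    Z is a leaf — visit Z.
  Visit M.
At J: go right to Q.
  At Q: go left to P.
    At P: go left to H.
      At H: go left to L.
        At L: go left to F.
          At F: no left child.
          At F: go right to S.
            S is a leaf — visit S.
          Visit F.
        At L: no right child.
        Visit L.
      At H: no right child.
      Visit H.
    At P: go right to X.
      At X: go left to N.
        N is a leaf — visit N.
      At X: no right child.
      Visit X.
    Visit P.
  At Q: go right to G.
    At G: go left to Y.
      At Y: go left to C.
        C is a leaf — visit C.
      At Y: no right child.
      Visit Y.
    At G: go right to E.
      E is a leaf — visit E.
    Visit G.
  Visit Q.
Visit J.
Full post-order sequence: Z, M, S, F, L, H, N, X, P, C, Y, E, G, Q, J.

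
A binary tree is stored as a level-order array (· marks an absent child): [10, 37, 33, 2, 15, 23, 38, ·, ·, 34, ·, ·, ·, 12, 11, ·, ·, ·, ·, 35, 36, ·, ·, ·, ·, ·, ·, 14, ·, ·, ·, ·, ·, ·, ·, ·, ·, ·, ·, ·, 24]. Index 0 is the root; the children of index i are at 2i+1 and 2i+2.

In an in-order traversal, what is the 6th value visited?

In-order visits the left subtree, then the node, then the right subtree.
At 10: go left to 37.
  At 37: go left to 2.
    2 is a leaf — visit 2.
  Visit 37.
  At 37: go right to 15.
    At 15: go left to 34.
      At 34: go left to 35.
        At 35: no left child.
        Visit 35.
        At 35: go right to 24.
          24 is a leaf — visit 24.
      Visit 34.
      At 34: go right to 36.
        36 is a leaf — visit 36.
    Visit 15.
    At 15: no right child.
Visit 10.
At 10: go right to 33.
  At 33: go left to 23.
    23 is a leaf — visit 23.
  Visit 33.
  At 33: go right to 38.
    At 38: go left to 12.
      At 12: go left to 14.
        14 is a leaf — visit 14.
      Visit 12.
      At 12: no right child.
    Visit 38.
    At 38: go right to 11.
      11 is a leaf — visit 11.
Full in-order sequence: 2, 37, 35, 24, 34, 36, 15, 10, 23, 33, 14, 12, 38, 11.

36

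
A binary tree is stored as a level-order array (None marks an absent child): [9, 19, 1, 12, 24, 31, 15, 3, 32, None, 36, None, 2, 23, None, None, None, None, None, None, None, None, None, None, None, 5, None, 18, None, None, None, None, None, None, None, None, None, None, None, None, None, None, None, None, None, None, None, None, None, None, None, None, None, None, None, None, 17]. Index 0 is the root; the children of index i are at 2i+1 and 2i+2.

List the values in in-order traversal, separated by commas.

3, 12, 32, 19, 24, 36, 9, 31, 5, 2, 1, 18, 17, 23, 15

In-order visits the left subtree, then the node, then the right subtree.
At 9: go left to 19.
  At 19: go left to 12.
    At 12: go left to 3.
      3 is a leaf — visit 3.
    Visit 12.
    At 12: go right to 32.
      32 is a leaf — visit 32.
  Visit 19.
  At 19: go right to 24.
    At 24: no left child.
    Visit 24.
    At 24: go right to 36.
      36 is a leaf — visit 36.
Visit 9.
At 9: go right to 1.
  At 1: go left to 31.
    At 31: no left child.
    Visit 31.
    At 31: go right to 2.
      At 2: go left to 5.
        5 is a leaf — visit 5.
      Visit 2.
      At 2: no right child.
  Visit 1.
  At 1: go right to 15.
    At 15: go left to 23.
      At 23: go left to 18.
        At 18: no left child.
        Visit 18.
        At 18: go right to 17.
          17 is a leaf — visit 17.
      Visit 23.
      At 23: no right child.
    Visit 15.
    At 15: no right child.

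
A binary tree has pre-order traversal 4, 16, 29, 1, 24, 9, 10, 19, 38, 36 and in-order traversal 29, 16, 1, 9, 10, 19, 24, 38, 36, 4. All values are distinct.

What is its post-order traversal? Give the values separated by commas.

The first element of pre-order is the root; it splits in-order into left and right subtrees.
Root 4: left subtree has 9 nodes {29, 16, 1, 9, 10, 19, 24, 38, 36}, right has 0 { }.
  Root 16: left subtree has 1 node {29}, right has 7 {1, 9, 10, 19, 24, 38, 36}.
    Root 1: left subtree has 0 nodes { }, right has 6 {9, 10, 19, 24, 38, 36}.
      Root 24: left subtree has 3 nodes {9, 10, 19}, right has 2 {38, 36}.
        Root 9: left subtree has 0 nodes { }, right has 2 {10, 19}.
          Root 10: left subtree has 0 nodes { }, right has 1 {19}.
        Root 38: left subtree has 0 nodes { }, right has 1 {36}.

29, 19, 10, 9, 36, 38, 24, 1, 16, 4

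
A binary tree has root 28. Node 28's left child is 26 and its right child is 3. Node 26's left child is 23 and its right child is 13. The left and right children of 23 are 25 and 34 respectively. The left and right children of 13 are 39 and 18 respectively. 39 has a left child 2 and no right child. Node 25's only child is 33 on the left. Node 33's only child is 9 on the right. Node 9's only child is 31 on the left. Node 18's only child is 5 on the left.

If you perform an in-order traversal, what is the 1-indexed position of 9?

3

In-order visits the left subtree, then the node, then the right subtree.
At 28: go left to 26.
  At 26: go left to 23.
    At 23: go left to 25.
      At 25: go left to 33.
        At 33: no left child.
        Visit 33.
        At 33: go right to 9.
          At 9: go left to 31.
            31 is a leaf — visit 31.
          Visit 9.
          At 9: no right child.
      Visit 25.
      At 25: no right child.
    Visit 23.
    At 23: go right to 34.
      34 is a leaf — visit 34.
  Visit 26.
  At 26: go right to 13.
    At 13: go left to 39.
      At 39: go left to 2.
        2 is a leaf — visit 2.
      Visit 39.
      At 39: no right child.
    Visit 13.
    At 13: go right to 18.
      At 18: go left to 5.
        5 is a leaf — visit 5.
      Visit 18.
      At 18: no right child.
Visit 28.
At 28: go right to 3.
  3 is a leaf — visit 3.
Full in-order sequence: 33, 31, 9, 25, 23, 34, 26, 2, 39, 13, 5, 18, 28, 3.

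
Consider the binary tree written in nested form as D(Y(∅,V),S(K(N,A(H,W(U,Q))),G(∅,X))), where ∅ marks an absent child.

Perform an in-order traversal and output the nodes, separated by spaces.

Y V D N K H A U W Q S G X

In-order visits the left subtree, then the node, then the right subtree.
At D: go left to Y.
  At Y: no left child.
  Visit Y.
  At Y: go right to V.
    V is a leaf — visit V.
Visit D.
At D: go right to S.
  At S: go left to K.
    At K: go left to N.
      N is a leaf — visit N.
    Visit K.
    At K: go right to A.
      At A: go left to H.
        H is a leaf — visit H.
      Visit A.
      At A: go right to W.
        At W: go left to U.
          U is a leaf — visit U.
        Visit W.
        At W: go right to Q.
          Q is a leaf — visit Q.
  Visit S.
  At S: go right to G.
    At G: no left child.
    Visit G.
    At G: go right to X.
      X is a leaf — visit X.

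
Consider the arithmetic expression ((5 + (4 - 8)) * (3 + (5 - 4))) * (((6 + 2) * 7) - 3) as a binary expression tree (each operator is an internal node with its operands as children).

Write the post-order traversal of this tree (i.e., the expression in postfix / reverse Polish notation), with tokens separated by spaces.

5 4 8 - + 3 5 4 - + * 6 2 + 7 * 3 - *

Post-order on an expression tree gives postfix notation: for each operator, emit left operand, right operand, then the operator.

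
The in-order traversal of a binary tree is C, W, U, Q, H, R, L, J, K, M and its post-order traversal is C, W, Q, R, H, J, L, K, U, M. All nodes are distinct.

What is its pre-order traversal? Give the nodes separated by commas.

M, U, W, C, K, L, H, Q, R, J

The last element of post-order is the root; it splits in-order into left and right subtrees.
Root M: left subtree has 9 nodes {C, W, U, Q, H, R, L, J, K}, right has 0 { }.
  Root U: left subtree has 2 nodes {C, W}, right has 6 {Q, H, R, L, J, K}.
    Root W: left subtree has 1 node {C}, right has 0 { }.
    Root K: left subtree has 5 nodes {Q, H, R, L, J}, right has 0 { }.
      Root L: left subtree has 3 nodes {Q, H, R}, right has 1 {J}.
        Root H: left subtree has 1 node {Q}, right has 1 {R}.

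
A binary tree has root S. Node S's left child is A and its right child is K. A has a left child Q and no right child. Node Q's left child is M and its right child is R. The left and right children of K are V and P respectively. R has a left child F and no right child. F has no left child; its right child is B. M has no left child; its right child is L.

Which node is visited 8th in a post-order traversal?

V

Post-order visits the left subtree, then the right subtree, then the node.
At S: go left to A.
  At A: go left to Q.
    At Q: go left to M.
      At M: no left child.
      At M: go right to L.
        L is a leaf — visit L.
      Visit M.
    At Q: go right to R.
      At R: go left to F.
        At F: no left child.
        At F: go right to B.
          B is a leaf — visit B.
        Visit F.
      At R: no right child.
      Visit R.
    Visit Q.
  At A: no right child.
  Visit A.
At S: go right to K.
  At K: go left to V.
    V is a leaf — visit V.
  At K: go right to P.
    P is a leaf — visit P.
  Visit K.
Visit S.
Full post-order sequence: L, M, B, F, R, Q, A, V, P, K, S.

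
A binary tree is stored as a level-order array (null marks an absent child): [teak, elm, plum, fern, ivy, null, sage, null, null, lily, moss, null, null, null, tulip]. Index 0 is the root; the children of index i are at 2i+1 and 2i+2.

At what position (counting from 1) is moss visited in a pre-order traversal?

6

Pre-order visits the node, then its left subtree, then its right subtree.
Visit teak.
At teak: go left to elm.
  Visit elm.
  At elm: go left to fern.
    fern is a leaf — visit fern.
  At elm: go right to ivy.
    Visit ivy.
    At ivy: go left to lily.
      lily is a leaf — visit lily.
    At ivy: go right to moss.
      moss is a leaf — visit moss.
At teak: go right to plum.
  Visit plum.
  At plum: no left child.
  At plum: go right to sage.
    Visit sage.
    At sage: no left child.
    At sage: go right to tulip.
      tulip is a leaf — visit tulip.
Full pre-order sequence: teak, elm, fern, ivy, lily, moss, plum, sage, tulip.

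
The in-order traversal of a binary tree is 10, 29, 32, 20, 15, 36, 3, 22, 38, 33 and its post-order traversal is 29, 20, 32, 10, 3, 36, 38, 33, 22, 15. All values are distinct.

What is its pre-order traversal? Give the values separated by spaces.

The last element of post-order is the root; it splits in-order into left and right subtrees.
Root 15: left subtree has 4 nodes {10, 29, 32, 20}, right has 5 {36, 3, 22, 38, 33}.
  Root 10: left subtree has 0 nodes { }, right has 3 {29, 32, 20}.
    Root 32: left subtree has 1 node {29}, right has 1 {20}.
  Root 22: left subtree has 2 nodes {36, 3}, right has 2 {38, 33}.
    Root 36: left subtree has 0 nodes { }, right has 1 {3}.
    Root 33: left subtree has 1 node {38}, right has 0 { }.

15 10 32 29 20 22 36 3 33 38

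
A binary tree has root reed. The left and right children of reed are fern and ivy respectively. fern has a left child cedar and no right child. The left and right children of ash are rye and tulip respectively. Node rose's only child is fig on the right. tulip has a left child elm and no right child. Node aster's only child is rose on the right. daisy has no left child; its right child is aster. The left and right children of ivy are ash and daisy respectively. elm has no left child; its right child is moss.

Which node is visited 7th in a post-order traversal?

Post-order visits the left subtree, then the right subtree, then the node.
At reed: go left to fern.
  At fern: go left to cedar.
    cedar is a leaf — visit cedar.
  At fern: no right child.
  Visit fern.
At reed: go right to ivy.
  At ivy: go left to ash.
    At ash: go left to rye.
      rye is a leaf — visit rye.
    At ash: go right to tulip.
      At tulip: go left to elm.
        At elm: no left child.
        At elm: go right to moss.
          moss is a leaf — visit moss.
        Visit elm.
      At tulip: no right child.
      Visit tulip.
    Visit ash.
  At ivy: go right to daisy.
    At daisy: no left child.
    At daisy: go right to aster.
      At aster: no left child.
      At aster: go right to rose.
        At rose: no left child.
        At rose: go right to fig.
          fig is a leaf — visit fig.
        Visit rose.
      Visit aster.
    Visit daisy.
  Visit ivy.
Visit reed.
Full post-order sequence: cedar, fern, rye, moss, elm, tulip, ash, fig, rose, aster, daisy, ivy, reed.

ash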